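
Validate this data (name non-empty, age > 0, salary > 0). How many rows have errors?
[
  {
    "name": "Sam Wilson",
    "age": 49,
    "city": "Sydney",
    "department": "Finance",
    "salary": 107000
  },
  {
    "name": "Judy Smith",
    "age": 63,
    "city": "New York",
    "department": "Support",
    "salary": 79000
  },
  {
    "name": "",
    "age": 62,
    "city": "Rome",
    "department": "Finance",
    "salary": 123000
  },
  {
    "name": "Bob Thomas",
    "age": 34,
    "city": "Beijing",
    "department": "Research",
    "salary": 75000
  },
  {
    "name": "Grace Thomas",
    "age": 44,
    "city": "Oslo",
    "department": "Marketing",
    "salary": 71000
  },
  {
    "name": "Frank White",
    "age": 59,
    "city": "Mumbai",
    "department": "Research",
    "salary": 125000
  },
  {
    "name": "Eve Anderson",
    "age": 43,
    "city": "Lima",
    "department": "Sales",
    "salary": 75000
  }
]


Validating 7 records:
Rules: name non-empty, age > 0, salary > 0

  Row 1 (Sam Wilson): OK
  Row 2 (Judy Smith): OK
  Row 3 (???): empty name
  Row 4 (Bob Thomas): OK
  Row 5 (Grace Thomas): OK
  Row 6 (Frank White): OK
  Row 7 (Eve Anderson): OK

Total errors: 1

1 errors


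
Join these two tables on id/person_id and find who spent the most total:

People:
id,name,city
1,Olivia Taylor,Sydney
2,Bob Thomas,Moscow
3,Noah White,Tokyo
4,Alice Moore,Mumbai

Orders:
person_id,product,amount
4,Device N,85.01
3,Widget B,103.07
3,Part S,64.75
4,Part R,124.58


Join on: people.id = orders.person_id

Joined rows:
  Alice Moore (Mumbai) bought Device N for $85.01
  Noah White (Tokyo) bought Widget B for $103.07
  Noah White (Tokyo) bought Part S for $64.75
  Alice Moore (Mumbai) bought Part R for $124.58

Total per person:
  Alice Moore: $209.59
  Noah White: $167.82

Top spender: Alice Moore ($209.59)

Alice Moore ($209.59)


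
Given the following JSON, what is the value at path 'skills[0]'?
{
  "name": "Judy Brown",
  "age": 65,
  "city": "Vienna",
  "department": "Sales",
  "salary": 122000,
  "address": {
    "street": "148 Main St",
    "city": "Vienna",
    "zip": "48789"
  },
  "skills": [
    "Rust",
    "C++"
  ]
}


Query: skills[0]
Path: skills -> first element
Value: Rust

Rust


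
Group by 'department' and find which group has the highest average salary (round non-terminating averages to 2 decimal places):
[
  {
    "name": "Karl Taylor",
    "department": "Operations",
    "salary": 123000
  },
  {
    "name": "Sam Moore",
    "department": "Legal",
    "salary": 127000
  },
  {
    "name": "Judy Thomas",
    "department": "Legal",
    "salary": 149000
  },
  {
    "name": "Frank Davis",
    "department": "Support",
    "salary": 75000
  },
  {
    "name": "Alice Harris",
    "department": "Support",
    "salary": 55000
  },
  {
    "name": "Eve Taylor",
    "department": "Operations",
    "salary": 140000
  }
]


Group by: department

Groups:
  Legal: 2 people, avg salary = 276000/2 = $138000
  Operations: 2 people, avg salary = 263000/2 = $131500
  Support: 2 people, avg salary = 130000/2 = $65000

Highest average salary: Legal ($138000)

Legal ($138000)


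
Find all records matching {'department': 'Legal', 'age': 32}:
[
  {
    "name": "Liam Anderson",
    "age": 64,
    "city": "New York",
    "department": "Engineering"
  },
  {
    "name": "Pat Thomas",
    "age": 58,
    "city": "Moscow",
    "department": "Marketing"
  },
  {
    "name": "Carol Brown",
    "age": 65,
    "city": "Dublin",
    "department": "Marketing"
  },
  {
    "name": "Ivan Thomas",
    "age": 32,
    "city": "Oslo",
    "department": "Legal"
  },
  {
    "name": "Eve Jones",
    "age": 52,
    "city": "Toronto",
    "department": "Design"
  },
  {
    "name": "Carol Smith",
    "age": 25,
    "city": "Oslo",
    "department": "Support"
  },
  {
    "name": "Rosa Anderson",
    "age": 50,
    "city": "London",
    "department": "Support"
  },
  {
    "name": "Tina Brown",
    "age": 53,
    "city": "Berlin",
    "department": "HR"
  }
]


Search criteria: {'department': 'Legal', 'age': 32}

Checking 8 records:
  Liam Anderson: {department: Engineering, age: 64}
  Pat Thomas: {department: Marketing, age: 58}
  Carol Brown: {department: Marketing, age: 65}
  Ivan Thomas: {department: Legal, age: 32} <-- MATCH
  Eve Jones: {department: Design, age: 52}
  Carol Smith: {department: Support, age: 25}
  Rosa Anderson: {department: Support, age: 50}
  Tina Brown: {department: HR, age: 53}

Matches: ["Ivan Thomas"]

["Ivan Thomas"]


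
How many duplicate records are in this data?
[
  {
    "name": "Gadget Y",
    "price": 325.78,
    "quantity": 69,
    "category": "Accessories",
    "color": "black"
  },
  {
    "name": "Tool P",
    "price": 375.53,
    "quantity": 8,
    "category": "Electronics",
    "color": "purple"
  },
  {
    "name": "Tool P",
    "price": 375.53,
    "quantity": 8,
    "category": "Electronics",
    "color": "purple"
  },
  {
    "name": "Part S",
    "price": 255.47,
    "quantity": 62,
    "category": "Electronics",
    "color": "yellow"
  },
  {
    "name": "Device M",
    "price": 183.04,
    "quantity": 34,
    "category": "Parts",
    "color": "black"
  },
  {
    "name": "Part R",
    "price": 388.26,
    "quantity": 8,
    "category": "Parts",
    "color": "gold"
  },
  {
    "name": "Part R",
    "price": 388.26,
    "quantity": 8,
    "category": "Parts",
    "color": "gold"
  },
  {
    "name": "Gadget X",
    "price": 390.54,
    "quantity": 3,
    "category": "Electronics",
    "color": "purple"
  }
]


Checking 8 records for duplicates:

  Row 1: Gadget Y ($325.78, qty 69)
  Row 2: Tool P ($375.53, qty 8)
  Row 3: Tool P ($375.53, qty 8) <-- DUPLICATE
  Row 4: Part S ($255.47, qty 62)
  Row 5: Device M ($183.04, qty 34)
  Row 6: Part R ($388.26, qty 8)
  Row 7: Part R ($388.26, qty 8) <-- DUPLICATE
  Row 8: Gadget X ($390.54, qty 3)

Duplicates found: 2
Unique records: 6

2 duplicates, 6 unique


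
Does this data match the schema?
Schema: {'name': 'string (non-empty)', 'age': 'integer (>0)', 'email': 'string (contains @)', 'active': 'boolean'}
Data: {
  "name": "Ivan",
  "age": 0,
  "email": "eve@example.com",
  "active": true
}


Validating each field against schema:
  name: OK (non-empty string)
  age: FAIL (0 is not > 0)
  email: OK (string with @)
  active: OK (boolean)

Result: INVALID (1 error: age)

INVALID (1 error: age)


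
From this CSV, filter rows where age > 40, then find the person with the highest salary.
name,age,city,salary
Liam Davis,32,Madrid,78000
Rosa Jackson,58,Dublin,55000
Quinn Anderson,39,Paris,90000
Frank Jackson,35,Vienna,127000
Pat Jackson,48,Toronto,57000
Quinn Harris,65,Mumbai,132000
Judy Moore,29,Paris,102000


Filter: age > 40
Sort by: salary (descending)

Filtered records (3):
  Quinn Harris, age 65, salary $132000
  Pat Jackson, age 48, salary $57000
  Rosa Jackson, age 58, salary $55000

Highest salary: Quinn Harris ($132000)

Quinn Harris


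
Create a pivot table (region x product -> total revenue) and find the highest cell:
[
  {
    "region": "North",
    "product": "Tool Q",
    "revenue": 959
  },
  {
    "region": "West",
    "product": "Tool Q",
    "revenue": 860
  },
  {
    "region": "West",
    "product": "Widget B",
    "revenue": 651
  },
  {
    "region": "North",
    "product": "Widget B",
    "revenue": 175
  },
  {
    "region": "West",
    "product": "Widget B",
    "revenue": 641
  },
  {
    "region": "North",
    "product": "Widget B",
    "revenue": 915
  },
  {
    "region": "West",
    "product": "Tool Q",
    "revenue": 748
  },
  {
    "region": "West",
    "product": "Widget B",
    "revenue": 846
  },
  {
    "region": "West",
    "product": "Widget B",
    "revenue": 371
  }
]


Pivot: region (rows) x product (columns) -> total revenue

     Tool Q        Widget B    
North          959          1090  
West          1608          2509  

Highest: West / Widget B = $2509

West / Widget B = $2509


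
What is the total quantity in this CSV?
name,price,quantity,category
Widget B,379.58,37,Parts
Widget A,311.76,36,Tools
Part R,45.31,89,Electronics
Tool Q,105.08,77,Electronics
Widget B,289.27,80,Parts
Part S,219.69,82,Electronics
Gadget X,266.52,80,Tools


Computing total quantity:
Values: [37, 36, 89, 77, 80, 82, 80]
Sum = 481

481


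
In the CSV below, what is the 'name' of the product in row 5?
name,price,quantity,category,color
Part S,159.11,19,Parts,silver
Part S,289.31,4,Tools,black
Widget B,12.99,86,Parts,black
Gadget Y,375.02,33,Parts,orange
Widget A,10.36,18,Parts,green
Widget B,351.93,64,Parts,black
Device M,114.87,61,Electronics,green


Query: Row 5 ('Widget A'), column 'name'
Value: Widget A

Widget A


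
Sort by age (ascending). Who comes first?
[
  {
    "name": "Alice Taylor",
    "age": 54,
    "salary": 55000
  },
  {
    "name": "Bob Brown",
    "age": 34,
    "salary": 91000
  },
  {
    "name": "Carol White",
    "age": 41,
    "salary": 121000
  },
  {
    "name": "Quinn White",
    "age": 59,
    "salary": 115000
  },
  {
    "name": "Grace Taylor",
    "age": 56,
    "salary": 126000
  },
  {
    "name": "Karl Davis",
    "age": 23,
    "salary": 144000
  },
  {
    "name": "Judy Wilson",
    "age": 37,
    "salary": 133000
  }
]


Sort by: age (ascending)

Sorted order:
  1. Karl Davis (age = 23)
  2. Bob Brown (age = 34)
  3. Judy Wilson (age = 37)
  4. Carol White (age = 41)
  5. Alice Taylor (age = 54)
  6. Grace Taylor (age = 56)
  7. Quinn White (age = 59)

First: Karl Davis

Karl Davis


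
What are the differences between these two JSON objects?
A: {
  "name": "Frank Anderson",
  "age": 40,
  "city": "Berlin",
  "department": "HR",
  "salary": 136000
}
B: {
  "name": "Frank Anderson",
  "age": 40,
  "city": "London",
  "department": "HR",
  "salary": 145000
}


Comparing each field (in key order):
  name: same
  age: same
  city: DIFFERENT
  department: same
  salary: DIFFERENT
Differences:
  city: Berlin -> London
  salary: 136000 -> 145000

2 field(s) changed

2 changes: city, salary


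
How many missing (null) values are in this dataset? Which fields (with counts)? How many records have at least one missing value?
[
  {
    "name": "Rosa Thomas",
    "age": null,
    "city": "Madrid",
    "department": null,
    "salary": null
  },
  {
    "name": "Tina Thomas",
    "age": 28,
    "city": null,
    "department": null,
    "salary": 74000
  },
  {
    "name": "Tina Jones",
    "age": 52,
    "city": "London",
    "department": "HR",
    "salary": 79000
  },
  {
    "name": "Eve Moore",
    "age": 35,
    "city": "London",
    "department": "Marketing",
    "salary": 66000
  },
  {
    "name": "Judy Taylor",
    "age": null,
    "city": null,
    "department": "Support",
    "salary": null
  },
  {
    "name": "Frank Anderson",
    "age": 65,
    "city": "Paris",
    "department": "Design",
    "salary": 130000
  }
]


Checking for missing (null) values in 6 records:

  Rosa Thomas: age, department, salary
  Tina Thomas: city, department
  Tina Jones: complete
  Eve Moore: complete
  Judy Taylor: age, city, salary
  Frank Anderson: complete

Per field:
  name: 0 missing
  age: 2 missing
  city: 2 missing
  department: 2 missing
  salary: 2 missing

Total missing values: 8
Records with any missing: 3

8 missing values (age: 2, city: 2, department: 2, salary: 2); 3 incomplete records


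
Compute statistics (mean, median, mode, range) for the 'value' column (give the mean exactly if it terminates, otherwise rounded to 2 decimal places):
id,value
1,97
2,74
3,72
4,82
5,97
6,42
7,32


Data: [97, 74, 72, 82, 97, 42, 32]
Count: 7
Sum: 496
Mean: 496/7 ≈ 70.86 (rounded to 2 decimal places)
Sorted: [32, 42, 72, 74, 82, 97, 97]
Median: 74.0
Mode: 97 (2 times)
Range: 97 - 32 = 65
Min: 32, Max: 97

mean≈70.86, median=74.0, mode=97, range=65


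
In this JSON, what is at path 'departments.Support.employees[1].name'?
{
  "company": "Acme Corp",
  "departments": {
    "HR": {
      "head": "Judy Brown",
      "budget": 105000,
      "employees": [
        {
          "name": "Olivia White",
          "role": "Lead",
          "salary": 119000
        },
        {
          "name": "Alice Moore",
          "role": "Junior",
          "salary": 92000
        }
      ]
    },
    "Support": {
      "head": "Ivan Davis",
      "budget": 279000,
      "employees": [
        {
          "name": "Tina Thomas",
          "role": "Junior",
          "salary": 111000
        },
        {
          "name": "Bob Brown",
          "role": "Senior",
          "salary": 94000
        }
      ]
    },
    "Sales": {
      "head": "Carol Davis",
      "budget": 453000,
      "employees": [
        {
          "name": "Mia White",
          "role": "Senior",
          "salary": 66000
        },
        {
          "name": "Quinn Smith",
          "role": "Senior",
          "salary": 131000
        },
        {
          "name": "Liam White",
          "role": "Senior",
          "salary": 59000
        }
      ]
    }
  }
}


Path: departments.Support.employees[1].name

Navigate:
  -> departments
  -> Support
  -> employees[1].name = 'Bob Brown'

Bob Brown


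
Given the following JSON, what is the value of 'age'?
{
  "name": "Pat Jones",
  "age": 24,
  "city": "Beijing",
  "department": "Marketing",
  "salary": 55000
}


Looking up field 'age'
Value: 24

24


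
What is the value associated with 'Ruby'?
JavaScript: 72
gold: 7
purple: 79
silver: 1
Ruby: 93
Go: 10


Looking up key 'Ruby'
Value: 93

93


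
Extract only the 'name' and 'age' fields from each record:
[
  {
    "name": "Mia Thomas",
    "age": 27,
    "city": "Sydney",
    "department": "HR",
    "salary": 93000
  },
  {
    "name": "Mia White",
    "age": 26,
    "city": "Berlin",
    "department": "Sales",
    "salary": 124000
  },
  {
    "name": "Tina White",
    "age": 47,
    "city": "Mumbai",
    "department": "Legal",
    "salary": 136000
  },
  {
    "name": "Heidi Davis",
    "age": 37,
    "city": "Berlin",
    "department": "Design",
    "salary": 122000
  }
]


Original: 4 records with fields: name, age, city, department, salary
Keep: ['name', 'age']
Drop: ['city', 'department', 'salary']
Result: 4 records, 2 fields each

[
  {
    "name": "Mia Thomas",
    "age": 27
  },
  {
    "name": "Mia White",
    "age": 26
  },
  {
    "name": "Tina White",
    "age": 47
  },
  {
    "name": "Heidi Davis",
    "age": 37
  }
]


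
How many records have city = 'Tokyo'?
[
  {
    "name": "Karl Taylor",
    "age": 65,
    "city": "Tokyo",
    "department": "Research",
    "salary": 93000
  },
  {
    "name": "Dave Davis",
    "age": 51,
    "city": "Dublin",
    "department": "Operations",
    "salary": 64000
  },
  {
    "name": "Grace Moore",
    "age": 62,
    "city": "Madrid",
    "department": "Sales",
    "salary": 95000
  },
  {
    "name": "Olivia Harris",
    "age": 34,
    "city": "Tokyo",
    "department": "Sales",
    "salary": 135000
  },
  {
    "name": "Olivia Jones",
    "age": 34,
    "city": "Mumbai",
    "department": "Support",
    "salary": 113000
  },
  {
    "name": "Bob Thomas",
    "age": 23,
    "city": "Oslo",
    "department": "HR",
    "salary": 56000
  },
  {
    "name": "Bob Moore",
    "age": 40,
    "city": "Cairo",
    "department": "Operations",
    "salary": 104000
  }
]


Data: 7 records
Condition: city = 'Tokyo'

Checking each record:
  Karl Taylor: Tokyo MATCH
  Dave Davis: Dublin
  Grace Moore: Madrid
  Olivia Harris: Tokyo MATCH
  Olivia Jones: Mumbai
  Bob Thomas: Oslo
  Bob Moore: Cairo

Count: 2

2


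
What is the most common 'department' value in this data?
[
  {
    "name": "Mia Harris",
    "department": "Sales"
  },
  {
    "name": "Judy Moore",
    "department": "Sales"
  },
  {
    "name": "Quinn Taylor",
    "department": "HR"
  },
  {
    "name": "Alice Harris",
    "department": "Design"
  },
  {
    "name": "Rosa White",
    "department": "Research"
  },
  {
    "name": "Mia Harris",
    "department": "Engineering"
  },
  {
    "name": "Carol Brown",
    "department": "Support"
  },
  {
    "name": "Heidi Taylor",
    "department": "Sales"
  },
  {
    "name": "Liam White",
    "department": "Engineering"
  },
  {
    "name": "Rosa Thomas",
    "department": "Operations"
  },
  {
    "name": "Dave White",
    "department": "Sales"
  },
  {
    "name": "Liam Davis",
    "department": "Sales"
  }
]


Counting 'department' values across 12 records:

  Sales: 5 #####
  Engineering: 2 ##
  HR: 1 #
  Design: 1 #
  Research: 1 #
  Support: 1 #
  Operations: 1 #

Most common: Sales (5 times)

Sales (5 times)


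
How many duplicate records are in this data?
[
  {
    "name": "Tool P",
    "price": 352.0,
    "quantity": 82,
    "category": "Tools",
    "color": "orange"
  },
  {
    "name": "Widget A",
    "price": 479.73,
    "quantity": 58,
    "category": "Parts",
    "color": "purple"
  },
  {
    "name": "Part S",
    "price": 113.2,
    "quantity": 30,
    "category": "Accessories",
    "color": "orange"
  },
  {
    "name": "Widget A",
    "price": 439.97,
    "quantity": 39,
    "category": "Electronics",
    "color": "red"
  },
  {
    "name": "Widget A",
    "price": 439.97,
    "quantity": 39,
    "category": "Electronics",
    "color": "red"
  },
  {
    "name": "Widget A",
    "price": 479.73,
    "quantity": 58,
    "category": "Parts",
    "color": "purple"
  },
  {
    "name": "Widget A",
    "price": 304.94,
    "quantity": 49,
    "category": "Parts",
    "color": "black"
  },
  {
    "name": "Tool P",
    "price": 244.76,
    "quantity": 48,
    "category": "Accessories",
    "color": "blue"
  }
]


Checking 8 records for duplicates:

  Row 1: Tool P ($352.0, qty 82)
  Row 2: Widget A ($479.73, qty 58)
  Row 3: Part S ($113.2, qty 30)
  Row 4: Widget A ($439.97, qty 39)
  Row 5: Widget A ($439.97, qty 39) <-- DUPLICATE
  Row 6: Widget A ($479.73, qty 58) <-- DUPLICATE
  Row 7: Widget A ($304.94, qty 49)
  Row 8: Tool P ($244.76, qty 48)

Duplicates found: 2
Unique records: 6

2 duplicates, 6 unique


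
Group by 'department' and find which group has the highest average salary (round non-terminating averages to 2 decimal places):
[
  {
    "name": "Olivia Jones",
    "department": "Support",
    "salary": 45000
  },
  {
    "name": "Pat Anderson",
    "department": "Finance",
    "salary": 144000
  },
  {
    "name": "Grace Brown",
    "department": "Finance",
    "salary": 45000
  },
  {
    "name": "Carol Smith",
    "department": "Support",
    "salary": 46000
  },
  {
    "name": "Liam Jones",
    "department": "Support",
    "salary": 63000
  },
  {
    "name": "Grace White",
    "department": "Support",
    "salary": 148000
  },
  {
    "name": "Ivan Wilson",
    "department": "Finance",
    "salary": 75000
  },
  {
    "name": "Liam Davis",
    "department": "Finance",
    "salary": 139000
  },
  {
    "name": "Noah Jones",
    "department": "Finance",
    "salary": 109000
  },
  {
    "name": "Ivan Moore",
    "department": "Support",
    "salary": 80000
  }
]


Group by: department

Groups:
  Finance: 5 people, avg salary = 512000/5 = $102400
  Support: 5 people, avg salary = 382000/5 = $76400

Highest average salary: Finance ($102400)

Finance ($102400)


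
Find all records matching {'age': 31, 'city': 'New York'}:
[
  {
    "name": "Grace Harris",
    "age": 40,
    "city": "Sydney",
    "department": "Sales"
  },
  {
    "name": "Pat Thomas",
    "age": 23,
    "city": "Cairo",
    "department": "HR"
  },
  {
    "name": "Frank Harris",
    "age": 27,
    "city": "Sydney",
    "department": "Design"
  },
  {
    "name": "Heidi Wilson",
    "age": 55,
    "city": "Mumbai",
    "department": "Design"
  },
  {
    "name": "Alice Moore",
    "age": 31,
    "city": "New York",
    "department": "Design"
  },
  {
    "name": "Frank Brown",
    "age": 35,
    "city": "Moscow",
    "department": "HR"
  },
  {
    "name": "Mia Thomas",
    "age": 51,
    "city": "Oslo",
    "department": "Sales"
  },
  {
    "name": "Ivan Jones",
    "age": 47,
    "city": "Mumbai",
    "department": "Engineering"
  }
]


Search criteria: {'age': 31, 'city': 'New York'}

Checking 8 records:
  Grace Harris: {age: 40, city: Sydney}
  Pat Thomas: {age: 23, city: Cairo}
  Frank Harris: {age: 27, city: Sydney}
  Heidi Wilson: {age: 55, city: Mumbai}
  Alice Moore: {age: 31, city: New York} <-- MATCH
  Frank Brown: {age: 35, city: Moscow}
  Mia Thomas: {age: 51, city: Oslo}
  Ivan Jones: {age: 47, city: Mumbai}

Matches: ["Alice Moore"]

["Alice Moore"]


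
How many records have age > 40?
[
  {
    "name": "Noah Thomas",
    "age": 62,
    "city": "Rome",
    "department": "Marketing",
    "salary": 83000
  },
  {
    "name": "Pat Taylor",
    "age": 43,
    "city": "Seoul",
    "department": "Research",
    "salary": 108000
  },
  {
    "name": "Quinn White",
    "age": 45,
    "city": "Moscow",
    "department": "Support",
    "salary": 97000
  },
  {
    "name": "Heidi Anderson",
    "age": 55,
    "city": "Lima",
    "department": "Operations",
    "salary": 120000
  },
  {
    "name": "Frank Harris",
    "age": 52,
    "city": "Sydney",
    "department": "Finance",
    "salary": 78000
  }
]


Data: 5 records
Condition: age > 40

Checking each record:
  Noah Thomas: 62 MATCH
  Pat Taylor: 43 MATCH
  Quinn White: 45 MATCH
  Heidi Anderson: 55 MATCH
  Frank Harris: 52 MATCH

Count: 5

5


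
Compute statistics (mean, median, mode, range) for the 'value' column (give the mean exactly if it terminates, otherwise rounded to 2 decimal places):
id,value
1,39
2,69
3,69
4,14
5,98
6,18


Data: [39, 69, 69, 14, 98, 18]
Count: 6
Sum: 307
Mean: 307/6 ≈ 51.17 (rounded to 2 decimal places)
Sorted: [14, 18, 39, 69, 69, 98]
Median: 54.0
Mode: 69 (2 times)
Range: 98 - 14 = 84
Min: 14, Max: 98

mean≈51.17, median=54.0, mode=69, range=84


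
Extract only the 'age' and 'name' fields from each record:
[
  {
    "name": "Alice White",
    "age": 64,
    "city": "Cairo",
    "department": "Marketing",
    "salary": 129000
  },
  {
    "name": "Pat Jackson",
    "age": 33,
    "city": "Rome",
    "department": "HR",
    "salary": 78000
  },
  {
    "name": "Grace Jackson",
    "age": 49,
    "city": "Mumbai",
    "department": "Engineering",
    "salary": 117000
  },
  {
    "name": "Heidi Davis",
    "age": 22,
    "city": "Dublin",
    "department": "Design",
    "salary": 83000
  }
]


Original: 4 records with fields: name, age, city, department, salary
Keep: ['age', 'name']
Drop: ['city', 'department', 'salary']
Result: 4 records, 2 fields each

[
  {
    "age": 64,
    "name": "Alice White"
  },
  {
    "age": 33,
    "name": "Pat Jackson"
  },
  {
    "age": 49,
    "name": "Grace Jackson"
  },
  {
    "age": 22,
    "name": "Heidi Davis"
  }
]


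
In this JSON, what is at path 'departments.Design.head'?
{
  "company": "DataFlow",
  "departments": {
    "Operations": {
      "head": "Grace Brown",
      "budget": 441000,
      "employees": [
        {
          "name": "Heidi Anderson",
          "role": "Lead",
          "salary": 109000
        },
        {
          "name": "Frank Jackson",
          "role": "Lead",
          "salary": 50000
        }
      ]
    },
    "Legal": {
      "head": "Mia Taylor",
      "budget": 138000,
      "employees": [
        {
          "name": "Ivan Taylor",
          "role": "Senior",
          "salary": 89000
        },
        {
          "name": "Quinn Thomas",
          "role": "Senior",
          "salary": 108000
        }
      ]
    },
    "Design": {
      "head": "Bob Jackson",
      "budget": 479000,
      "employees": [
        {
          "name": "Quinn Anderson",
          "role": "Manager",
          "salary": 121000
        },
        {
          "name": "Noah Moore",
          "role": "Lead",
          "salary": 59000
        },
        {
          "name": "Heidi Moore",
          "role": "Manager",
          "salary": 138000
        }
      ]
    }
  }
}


Path: departments.Design.head

Navigate:
  -> departments
  -> Design
  -> head = 'Bob Jackson'

Bob Jackson


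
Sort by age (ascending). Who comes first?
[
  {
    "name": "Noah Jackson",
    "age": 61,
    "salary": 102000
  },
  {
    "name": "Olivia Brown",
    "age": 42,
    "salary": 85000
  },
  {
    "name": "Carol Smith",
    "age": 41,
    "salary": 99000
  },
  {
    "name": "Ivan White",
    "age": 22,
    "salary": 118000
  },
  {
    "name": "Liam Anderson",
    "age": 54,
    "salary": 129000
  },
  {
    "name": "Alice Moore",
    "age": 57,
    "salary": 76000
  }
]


Sort by: age (ascending)

Sorted order:
  1. Ivan White (age = 22)
  2. Carol Smith (age = 41)
  3. Olivia Brown (age = 42)
  4. Liam Anderson (age = 54)
  5. Alice Moore (age = 57)
  6. Noah Jackson (age = 61)

First: Ivan White

Ivan White


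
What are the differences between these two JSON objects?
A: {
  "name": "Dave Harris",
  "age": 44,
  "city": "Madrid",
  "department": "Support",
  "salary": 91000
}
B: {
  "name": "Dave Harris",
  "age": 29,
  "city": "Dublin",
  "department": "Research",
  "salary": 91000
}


Comparing each field (in key order):
  name: same
  age: DIFFERENT
  city: DIFFERENT
  department: DIFFERENT
  salary: same
Differences:
  age: 44 -> 29
  city: Madrid -> Dublin
  department: Support -> Research

3 field(s) changed

3 changes: age, city, department


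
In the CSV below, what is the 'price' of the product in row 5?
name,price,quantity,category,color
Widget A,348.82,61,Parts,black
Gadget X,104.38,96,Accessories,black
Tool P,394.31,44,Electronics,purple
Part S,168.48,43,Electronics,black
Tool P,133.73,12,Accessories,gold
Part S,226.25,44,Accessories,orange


Query: Row 5 ('Tool P'), column 'price'
Value: 133.73

133.73


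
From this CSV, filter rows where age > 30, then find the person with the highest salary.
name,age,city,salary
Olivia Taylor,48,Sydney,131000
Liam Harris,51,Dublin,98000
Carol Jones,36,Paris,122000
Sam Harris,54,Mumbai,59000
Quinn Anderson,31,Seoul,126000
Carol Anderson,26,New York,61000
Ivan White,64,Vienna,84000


Filter: age > 30
Sort by: salary (descending)

Filtered records (6):
  Olivia Taylor, age 48, salary $131000
  Quinn Anderson, age 31, salary $126000
  Carol Jones, age 36, salary $122000
  Liam Harris, age 51, salary $98000
  Ivan White, age 64, salary $84000
  Sam Harris, age 54, salary $59000

Highest salary: Olivia Taylor ($131000)

Olivia Taylor


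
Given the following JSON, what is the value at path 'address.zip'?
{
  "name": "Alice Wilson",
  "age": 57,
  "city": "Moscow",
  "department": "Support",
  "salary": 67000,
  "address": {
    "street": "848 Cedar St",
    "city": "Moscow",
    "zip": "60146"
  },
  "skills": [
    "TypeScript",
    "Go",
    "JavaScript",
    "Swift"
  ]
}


Query: address.zip
Path: address -> zip
Value: 60146

60146


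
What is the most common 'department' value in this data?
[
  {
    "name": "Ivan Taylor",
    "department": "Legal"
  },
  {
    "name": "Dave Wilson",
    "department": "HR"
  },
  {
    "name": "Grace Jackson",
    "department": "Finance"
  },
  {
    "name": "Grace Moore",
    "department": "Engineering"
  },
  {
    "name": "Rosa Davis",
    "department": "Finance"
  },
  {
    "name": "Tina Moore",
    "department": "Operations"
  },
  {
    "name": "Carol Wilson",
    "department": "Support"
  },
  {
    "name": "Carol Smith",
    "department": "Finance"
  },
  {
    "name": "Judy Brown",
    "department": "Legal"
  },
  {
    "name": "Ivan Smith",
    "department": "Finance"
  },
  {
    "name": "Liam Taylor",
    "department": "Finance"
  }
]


Counting 'department' values across 11 records:

  Finance: 5 #####
  Legal: 2 ##
  HR: 1 #
  Engineering: 1 #
  Operations: 1 #
  Support: 1 #

Most common: Finance (5 times)

Finance (5 times)


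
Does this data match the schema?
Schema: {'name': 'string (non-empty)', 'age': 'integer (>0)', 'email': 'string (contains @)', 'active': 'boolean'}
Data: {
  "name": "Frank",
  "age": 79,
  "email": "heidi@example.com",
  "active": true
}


Validating each field against schema:
  name: OK (non-empty string)
  age: OK (positive integer)
  email: OK (string with @)
  active: OK (boolean)

Result: VALID

VALID


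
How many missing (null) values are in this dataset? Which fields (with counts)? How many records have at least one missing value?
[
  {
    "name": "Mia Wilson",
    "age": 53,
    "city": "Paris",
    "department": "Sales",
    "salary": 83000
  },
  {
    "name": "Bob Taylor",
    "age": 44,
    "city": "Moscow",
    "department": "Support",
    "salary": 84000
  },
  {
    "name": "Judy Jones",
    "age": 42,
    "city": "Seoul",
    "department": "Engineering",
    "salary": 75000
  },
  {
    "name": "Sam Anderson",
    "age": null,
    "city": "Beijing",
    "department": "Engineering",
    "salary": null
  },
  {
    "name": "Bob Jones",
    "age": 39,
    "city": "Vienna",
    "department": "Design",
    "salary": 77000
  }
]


Checking for missing (null) values in 5 records:

  Mia Wilson: complete
  Bob Taylor: complete
  Judy Jones: complete
  Sam Anderson: age, salary
  Bob Jones: complete

Per field:
  name: 0 missing
  age: 1 missing
  city: 0 missing
  department: 0 missing
  salary: 1 missing

Total missing values: 2
Records with any missing: 1

2 missing values (age: 1, salary: 1); 1 incomplete records


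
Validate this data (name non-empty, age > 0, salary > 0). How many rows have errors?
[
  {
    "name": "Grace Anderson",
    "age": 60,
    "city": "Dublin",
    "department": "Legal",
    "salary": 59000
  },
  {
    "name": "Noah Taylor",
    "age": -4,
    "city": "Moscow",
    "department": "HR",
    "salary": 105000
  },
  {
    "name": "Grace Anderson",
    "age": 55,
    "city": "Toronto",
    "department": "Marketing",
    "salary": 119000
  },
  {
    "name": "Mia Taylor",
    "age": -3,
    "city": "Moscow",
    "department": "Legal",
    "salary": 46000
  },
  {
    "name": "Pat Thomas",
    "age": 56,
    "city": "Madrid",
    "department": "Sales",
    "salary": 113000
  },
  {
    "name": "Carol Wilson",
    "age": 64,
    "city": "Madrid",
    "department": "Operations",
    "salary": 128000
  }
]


Validating 6 records:
Rules: name non-empty, age > 0, salary > 0

  Row 1 (Grace Anderson): OK
  Row 2 (Noah Taylor): negative age: -4
  Row 3 (Grace Anderson): OK
  Row 4 (Mia Taylor): negative age: -3
  Row 5 (Pat Thomas): OK
  Row 6 (Carol Wilson): OK

Total errors: 2

2 errors


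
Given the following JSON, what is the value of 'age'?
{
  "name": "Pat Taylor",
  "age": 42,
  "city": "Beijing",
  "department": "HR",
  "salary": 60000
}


Looking up field 'age'
Value: 42

42


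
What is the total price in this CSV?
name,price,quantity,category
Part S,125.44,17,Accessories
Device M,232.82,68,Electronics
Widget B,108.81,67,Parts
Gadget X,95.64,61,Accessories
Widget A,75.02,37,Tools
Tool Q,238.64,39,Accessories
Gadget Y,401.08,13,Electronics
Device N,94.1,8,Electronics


Computing total price:
Values: [125.44, 232.82, 108.81, 95.64, 75.02, 238.64, 401.08, 94.1]
Sum = 1371.55

1371.55


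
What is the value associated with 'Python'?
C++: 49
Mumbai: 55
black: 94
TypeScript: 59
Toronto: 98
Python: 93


Looking up key 'Python'
Value: 93

93


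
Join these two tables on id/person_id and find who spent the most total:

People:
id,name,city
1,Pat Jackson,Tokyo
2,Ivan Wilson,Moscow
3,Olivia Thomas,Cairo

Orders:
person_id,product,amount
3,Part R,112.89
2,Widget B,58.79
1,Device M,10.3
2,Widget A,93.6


Join on: people.id = orders.person_id

Joined rows:
  Olivia Thomas (Cairo) bought Part R for $112.89
  Ivan Wilson (Moscow) bought Widget B for $58.79
  Pat Jackson (Tokyo) bought Device M for $10.3
  Ivan Wilson (Moscow) bought Widget A for $93.6

Total per person:
  Ivan Wilson: $152.39
  Olivia Thomas: $112.89
  Pat Jackson: $10.30

Top spender: Ivan Wilson ($152.39)

Ivan Wilson ($152.39)


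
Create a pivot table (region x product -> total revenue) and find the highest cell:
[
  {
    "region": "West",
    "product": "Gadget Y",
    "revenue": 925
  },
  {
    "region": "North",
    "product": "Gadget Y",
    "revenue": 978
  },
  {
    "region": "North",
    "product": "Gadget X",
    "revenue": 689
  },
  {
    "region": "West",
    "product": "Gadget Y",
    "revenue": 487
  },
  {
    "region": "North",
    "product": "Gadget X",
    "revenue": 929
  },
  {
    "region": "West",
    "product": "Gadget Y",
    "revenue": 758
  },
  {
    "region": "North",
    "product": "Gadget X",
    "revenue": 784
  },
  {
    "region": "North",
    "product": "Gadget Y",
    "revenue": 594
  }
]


Pivot: region (rows) x product (columns) -> total revenue

     Gadget X      Gadget Y    
North         2402          1572  
West             0          2170  

Highest: North / Gadget X = $2402

North / Gadget X = $2402


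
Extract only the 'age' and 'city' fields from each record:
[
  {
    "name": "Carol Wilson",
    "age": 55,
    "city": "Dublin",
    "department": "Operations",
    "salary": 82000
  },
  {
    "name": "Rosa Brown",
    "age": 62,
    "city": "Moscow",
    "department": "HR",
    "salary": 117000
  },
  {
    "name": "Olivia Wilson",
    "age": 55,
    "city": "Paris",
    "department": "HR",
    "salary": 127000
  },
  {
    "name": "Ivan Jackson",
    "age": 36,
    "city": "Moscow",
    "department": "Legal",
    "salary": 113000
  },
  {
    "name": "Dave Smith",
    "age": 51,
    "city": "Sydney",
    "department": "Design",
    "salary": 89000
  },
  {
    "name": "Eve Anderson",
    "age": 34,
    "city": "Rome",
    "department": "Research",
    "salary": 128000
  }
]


Original: 6 records with fields: name, age, city, department, salary
Keep: ['age', 'city']
Drop: ['name', 'department', 'salary']
Result: 6 records, 2 fields each

[
  {
    "age": 55,
    "city": "Dublin"
  },
  {
    "age": 62,
    "city": "Moscow"
  },
  {
    "age": 55,
    "city": "Paris"
  },
  {
    "age": 36,
    "city": "Moscow"
  },
  {
    "age": 51,
    "city": "Sydney"
  },
  {
    "age": 34,
    "city": "Rome"
  }
]


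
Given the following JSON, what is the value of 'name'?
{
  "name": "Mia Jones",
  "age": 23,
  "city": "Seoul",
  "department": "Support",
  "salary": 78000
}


Looking up field 'name'
Value: Mia Jones

Mia Jones


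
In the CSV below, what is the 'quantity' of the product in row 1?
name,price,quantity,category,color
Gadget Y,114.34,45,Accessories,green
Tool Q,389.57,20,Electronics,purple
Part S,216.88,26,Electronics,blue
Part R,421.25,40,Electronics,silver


Query: Row 1 ('Gadget Y'), column 'quantity'
Value: 45

45


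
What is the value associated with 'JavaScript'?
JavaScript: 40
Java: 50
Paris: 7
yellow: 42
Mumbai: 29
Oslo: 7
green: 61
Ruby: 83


Looking up key 'JavaScript'
Value: 40

40


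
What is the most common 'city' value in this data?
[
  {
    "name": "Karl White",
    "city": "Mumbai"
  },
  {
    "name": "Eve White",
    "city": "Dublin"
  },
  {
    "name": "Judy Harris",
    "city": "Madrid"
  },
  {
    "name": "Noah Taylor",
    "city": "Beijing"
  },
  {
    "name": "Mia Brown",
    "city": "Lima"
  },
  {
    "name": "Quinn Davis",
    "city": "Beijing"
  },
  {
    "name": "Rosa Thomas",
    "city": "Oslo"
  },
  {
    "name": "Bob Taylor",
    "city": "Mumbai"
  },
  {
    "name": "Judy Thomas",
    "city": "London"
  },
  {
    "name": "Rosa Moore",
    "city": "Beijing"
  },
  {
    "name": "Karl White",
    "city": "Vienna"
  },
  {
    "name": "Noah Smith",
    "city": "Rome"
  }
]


Counting 'city' values across 12 records:

  Beijing: 3 ###
  Mumbai: 2 ##
  Dublin: 1 #
  Madrid: 1 #
  Lima: 1 #
  Oslo: 1 #
  London: 1 #
  Vienna: 1 #
  Rome: 1 #

Most common: Beijing (3 times)

Beijing (3 times)


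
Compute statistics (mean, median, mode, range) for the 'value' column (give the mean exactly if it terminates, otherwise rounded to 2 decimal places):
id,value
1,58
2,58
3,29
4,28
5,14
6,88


Data: [58, 58, 29, 28, 14, 88]
Count: 6
Sum: 275
Mean: 275/6 ≈ 45.83 (rounded to 2 decimal places)
Sorted: [14, 28, 29, 58, 58, 88]
Median: 43.5
Mode: 58 (2 times)
Range: 88 - 14 = 74
Min: 14, Max: 88

mean≈45.83, median=43.5, mode=58, range=74


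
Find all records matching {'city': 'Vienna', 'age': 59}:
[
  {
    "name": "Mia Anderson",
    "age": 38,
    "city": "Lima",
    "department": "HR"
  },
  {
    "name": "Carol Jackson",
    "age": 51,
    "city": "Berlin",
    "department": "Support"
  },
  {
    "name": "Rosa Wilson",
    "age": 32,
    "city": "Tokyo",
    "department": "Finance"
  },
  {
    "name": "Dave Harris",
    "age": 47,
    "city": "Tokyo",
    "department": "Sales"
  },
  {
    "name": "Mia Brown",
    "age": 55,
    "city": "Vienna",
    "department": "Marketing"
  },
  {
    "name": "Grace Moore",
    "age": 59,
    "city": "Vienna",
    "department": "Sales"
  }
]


Search criteria: {'city': 'Vienna', 'age': 59}

Checking 6 records:
  Mia Anderson: {city: Lima, age: 38}
  Carol Jackson: {city: Berlin, age: 51}
  Rosa Wilson: {city: Tokyo, age: 32}
  Dave Harris: {city: Tokyo, age: 47}
  Mia Brown: {city: Vienna, age: 55}
  Grace Moore: {city: Vienna, age: 59} <-- MATCH

Matches: ["Grace Moore"]

["Grace Moore"]


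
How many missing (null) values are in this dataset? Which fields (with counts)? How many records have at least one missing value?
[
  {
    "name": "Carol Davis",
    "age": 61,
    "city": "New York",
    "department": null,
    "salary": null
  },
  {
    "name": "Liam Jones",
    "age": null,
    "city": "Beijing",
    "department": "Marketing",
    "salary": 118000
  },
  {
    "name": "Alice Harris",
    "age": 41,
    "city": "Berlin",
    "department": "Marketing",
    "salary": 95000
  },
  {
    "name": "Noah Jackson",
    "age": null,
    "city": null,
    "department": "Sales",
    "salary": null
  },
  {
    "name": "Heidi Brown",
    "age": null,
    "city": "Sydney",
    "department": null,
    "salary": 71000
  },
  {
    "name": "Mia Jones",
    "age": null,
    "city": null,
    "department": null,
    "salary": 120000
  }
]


Checking for missing (null) values in 6 records:

  Carol Davis: department, salary
  Liam Jones: age
  Alice Harris: complete
  Noah Jackson: age, city, salary
  Heidi Brown: age, department
  Mia Jones: age, city, department

Per field:
  name: 0 missing
  age: 4 missing
  city: 2 missing
  department: 3 missing
  salary: 2 missing

Total missing values: 11
Records with any missing: 5

11 missing values (age: 4, city: 2, department: 3, salary: 2); 5 incomplete records


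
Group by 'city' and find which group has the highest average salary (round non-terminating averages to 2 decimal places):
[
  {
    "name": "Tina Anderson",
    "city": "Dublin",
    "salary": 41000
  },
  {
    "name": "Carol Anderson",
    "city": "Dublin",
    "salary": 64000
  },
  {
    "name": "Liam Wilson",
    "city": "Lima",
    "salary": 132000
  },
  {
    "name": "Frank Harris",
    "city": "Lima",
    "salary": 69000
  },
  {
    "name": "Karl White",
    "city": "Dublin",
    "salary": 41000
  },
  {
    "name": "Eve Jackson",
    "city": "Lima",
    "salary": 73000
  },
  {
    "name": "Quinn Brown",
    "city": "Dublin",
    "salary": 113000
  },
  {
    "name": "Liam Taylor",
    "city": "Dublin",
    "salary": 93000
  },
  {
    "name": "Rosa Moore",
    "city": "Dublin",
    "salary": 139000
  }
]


Group by: city

Groups:
  Dublin: 6 people, avg salary = 491000/6 ≈ $81833.33
  Lima: 3 people, avg salary = 274000/3 ≈ $91333.33

Highest average salary: Lima (≈$91333.33)

Lima (≈$91333.33)


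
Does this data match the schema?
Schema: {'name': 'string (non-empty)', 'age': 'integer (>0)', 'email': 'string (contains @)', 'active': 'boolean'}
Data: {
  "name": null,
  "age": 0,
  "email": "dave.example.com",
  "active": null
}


Validating each field against schema:
  name: FAIL (null is not a string)
  age: FAIL (0 is not > 0)
  email: FAIL ("dave.example.com" does not contain @)
  active: FAIL (null is not a boolean)

Result: INVALID (4 errors: name, age, email, active)

INVALID (4 errors: name, age, email, active)


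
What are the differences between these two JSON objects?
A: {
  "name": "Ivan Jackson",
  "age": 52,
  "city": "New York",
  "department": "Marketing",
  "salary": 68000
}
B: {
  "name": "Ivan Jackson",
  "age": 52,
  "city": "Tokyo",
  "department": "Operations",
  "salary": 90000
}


Comparing each field (in key order):
  name: same
  age: same
  city: DIFFERENT
  department: DIFFERENT
  salary: DIFFERENT
Differences:
  city: New York -> Tokyo
  department: Marketing -> Operations
  salary: 68000 -> 90000

3 field(s) changed

3 changes: city, department, salary
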